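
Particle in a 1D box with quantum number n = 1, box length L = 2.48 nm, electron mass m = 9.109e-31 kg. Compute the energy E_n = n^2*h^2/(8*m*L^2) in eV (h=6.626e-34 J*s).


E = n^2 * h^2 / (8 * m * L^2)
= 1^2 * (6.626e-34)^2 / (8 * 9.109e-31 * (2.48e-9)^2)
= 1 * 4.3904e-67 / (8 * 9.109e-31 * 6.1504e-18)
= 9.7958e-21 J
= 0.0611 eV

0.0611


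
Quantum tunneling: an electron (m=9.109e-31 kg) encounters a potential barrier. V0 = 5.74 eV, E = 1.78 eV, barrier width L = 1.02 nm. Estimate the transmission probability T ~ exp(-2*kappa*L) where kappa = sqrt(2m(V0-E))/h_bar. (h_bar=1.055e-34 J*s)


V0 - E = 3.96 eV = 6.3439e-19 J
kappa = sqrt(2 * m * (V0-E)) / h_bar
= sqrt(2 * 9.109e-31 * 6.3439e-19) / 1.055e-34
= 1.0190e+10 /m
2*kappa*L = 2 * 1.0190e+10 * 1.02e-9
= 20.7877
T = exp(-20.7877) = 9.375770e-10

9.375770e-10


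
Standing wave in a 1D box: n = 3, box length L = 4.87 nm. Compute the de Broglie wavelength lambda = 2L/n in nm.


lambda = 2L / n
= 2 * 4.87 / 3
= 9.74 / 3
= 3.2467 nm

3.2467


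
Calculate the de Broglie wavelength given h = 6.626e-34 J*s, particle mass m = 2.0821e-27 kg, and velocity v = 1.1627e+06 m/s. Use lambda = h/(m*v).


lambda = h / (m * v)
= 6.626e-34 / (2.0821e-27 * 1.1627e+06)
= 6.626e-34 / 2.4209e-21
= 2.7370e-13 m

2.7370e-13


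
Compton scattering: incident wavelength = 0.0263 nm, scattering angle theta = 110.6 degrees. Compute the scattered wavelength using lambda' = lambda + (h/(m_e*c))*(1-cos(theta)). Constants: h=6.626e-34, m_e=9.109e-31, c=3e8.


Compton wavelength: h/(m_e*c) = 2.4247e-12 m
d_lambda = 2.4247e-12 * (1 - cos(110.6 deg))
= 2.4247e-12 * 1.351842
= 3.2778e-12 m = 0.003278 nm
lambda' = 0.0263 + 0.003278
= 0.029578 nm

0.029578


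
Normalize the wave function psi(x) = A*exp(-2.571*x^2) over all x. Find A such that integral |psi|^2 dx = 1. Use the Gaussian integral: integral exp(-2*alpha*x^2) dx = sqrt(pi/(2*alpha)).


integral |psi|^2 dx = A^2 * sqrt(pi/(2*alpha)) = 1
A^2 = sqrt(2*alpha/pi)
= sqrt(2 * 2.571 / pi)
= 1.279355
A = sqrt(1.279355)
= 1.1311

1.1311


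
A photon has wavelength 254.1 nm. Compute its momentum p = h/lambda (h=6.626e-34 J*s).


p = h / lambda
= 6.626e-34 / (254.1e-9)
= 6.626e-34 / 2.5410e-07
= 2.6076e-27 kg*m/s

2.6076e-27


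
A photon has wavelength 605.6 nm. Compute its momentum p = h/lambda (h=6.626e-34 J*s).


p = h / lambda
= 6.626e-34 / (605.6e-9)
= 6.626e-34 / 6.0560e-07
= 1.0941e-27 kg*m/s

1.0941e-27


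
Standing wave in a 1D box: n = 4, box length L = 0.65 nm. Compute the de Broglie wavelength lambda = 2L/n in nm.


lambda = 2L / n
= 2 * 0.65 / 4
= 1.3 / 4
= 0.325 nm

0.325


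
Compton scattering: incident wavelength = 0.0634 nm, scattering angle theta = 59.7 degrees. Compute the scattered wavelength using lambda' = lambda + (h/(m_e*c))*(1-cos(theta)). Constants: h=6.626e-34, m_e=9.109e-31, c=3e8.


Compton wavelength: h/(m_e*c) = 2.4247e-12 m
d_lambda = 2.4247e-12 * (1 - cos(59.7 deg))
= 2.4247e-12 * 0.495472
= 1.2014e-12 m = 0.001201 nm
lambda' = 0.0634 + 0.001201
= 0.064601 nm

0.064601


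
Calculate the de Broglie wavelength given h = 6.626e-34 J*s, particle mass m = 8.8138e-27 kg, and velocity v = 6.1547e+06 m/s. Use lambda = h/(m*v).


lambda = h / (m * v)
= 6.626e-34 / (8.8138e-27 * 6.1547e+06)
= 6.626e-34 / 5.4246e-20
= 1.2215e-14 m

1.2215e-14


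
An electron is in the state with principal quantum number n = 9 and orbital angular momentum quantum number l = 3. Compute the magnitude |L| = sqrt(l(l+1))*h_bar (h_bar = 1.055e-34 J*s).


L = sqrt(l*(l+1)) * h_bar
= sqrt(3 * 4) * 1.055e-34
= sqrt(12) * 1.055e-34
= 3.4641 * 1.055e-34
= 3.6546e-34 J*s

3.6546e-34


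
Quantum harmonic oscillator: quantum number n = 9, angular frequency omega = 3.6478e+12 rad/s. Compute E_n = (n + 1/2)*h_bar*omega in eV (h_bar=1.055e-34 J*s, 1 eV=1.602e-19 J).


E = (n + 1/2) * h_bar * omega
= (9 + 0.5) * 1.055e-34 * 3.6478e+12
= 9.5 * 3.8484e-22
= 3.6560e-21 J
= 0.0228 eV

0.0228


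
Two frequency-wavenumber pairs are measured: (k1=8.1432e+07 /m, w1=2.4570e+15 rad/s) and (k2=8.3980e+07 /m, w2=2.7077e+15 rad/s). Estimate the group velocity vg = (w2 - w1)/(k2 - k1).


vg = (w2 - w1) / (k2 - k1)
= (2.7077e+15 - 2.4570e+15) / (8.3980e+07 - 8.1432e+07)
= 2.5070e+14 / 2.5480e+06
= 9.8391e+07 m/s

9.8391e+07


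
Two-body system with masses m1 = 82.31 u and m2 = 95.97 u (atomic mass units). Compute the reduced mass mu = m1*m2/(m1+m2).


mu = m1 * m2 / (m1 + m2)
= 82.31 * 95.97 / (82.31 + 95.97)
= 7899.2907 / 178.28
= 44.3083 u

44.3083


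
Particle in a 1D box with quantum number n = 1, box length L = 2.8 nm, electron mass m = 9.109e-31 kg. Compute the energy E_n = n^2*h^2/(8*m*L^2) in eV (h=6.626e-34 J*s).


E = n^2 * h^2 / (8 * m * L^2)
= 1^2 * (6.626e-34)^2 / (8 * 9.109e-31 * (2.8e-9)^2)
= 1 * 4.3904e-67 / (8 * 9.109e-31 * 7.8400e-18)
= 7.6847e-21 J
= 0.048 eV

0.048


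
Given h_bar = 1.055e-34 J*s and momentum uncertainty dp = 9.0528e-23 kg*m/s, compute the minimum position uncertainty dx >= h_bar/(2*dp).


dx = h_bar / (2 * dp)
= 1.055e-34 / (2 * 9.0528e-23)
= 1.055e-34 / 1.8106e-22
= 5.8269e-13 m

5.8269e-13


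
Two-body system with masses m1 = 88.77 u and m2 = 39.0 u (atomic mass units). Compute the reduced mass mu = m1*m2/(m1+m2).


mu = m1 * m2 / (m1 + m2)
= 88.77 * 39.0 / (88.77 + 39.0)
= 3462.03 / 127.77
= 27.0958 u

27.0958


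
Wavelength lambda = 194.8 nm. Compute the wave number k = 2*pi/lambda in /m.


k = 2 * pi / lambda
= 6.2832 / (194.8e-9)
= 6.2832 / 1.9480e-07
= 3.2255e+07 /m

3.2255e+07


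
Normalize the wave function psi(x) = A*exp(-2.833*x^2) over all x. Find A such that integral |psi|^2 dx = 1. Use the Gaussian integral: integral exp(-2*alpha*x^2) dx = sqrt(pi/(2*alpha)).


integral |psi|^2 dx = A^2 * sqrt(pi/(2*alpha)) = 1
A^2 = sqrt(2*alpha/pi)
= sqrt(2 * 2.833 / pi)
= 1.342961
A = sqrt(1.342961)
= 1.1589

1.1589


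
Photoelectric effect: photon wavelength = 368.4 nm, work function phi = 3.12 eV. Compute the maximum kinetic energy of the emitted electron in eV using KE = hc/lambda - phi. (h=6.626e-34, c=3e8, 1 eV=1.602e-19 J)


E_photon = hc / lambda
= (6.626e-34)(3e8) / (368.4e-9)
= 5.3958e-19 J
= 3.3681 eV
KE = E_photon - phi
= 3.3681 - 3.12
= 0.2481 eV

0.2481


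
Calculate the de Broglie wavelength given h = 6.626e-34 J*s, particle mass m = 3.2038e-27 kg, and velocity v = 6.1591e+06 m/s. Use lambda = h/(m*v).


lambda = h / (m * v)
= 6.626e-34 / (3.2038e-27 * 6.1591e+06)
= 6.626e-34 / 1.9733e-20
= 3.3579e-14 m

3.3579e-14


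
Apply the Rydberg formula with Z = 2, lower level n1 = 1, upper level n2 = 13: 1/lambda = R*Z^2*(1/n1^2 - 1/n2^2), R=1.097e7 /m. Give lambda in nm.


1/lambda = R * Z^2 * (1/n1^2 - 1/n2^2)
= 1.097e7 * 2^2 * (1/1^2 - 1/13^2)
= 1.097e7 * 4 * (1.0 - 0.005917)
= 4.3620e+07 /m
lambda = 1 / 4.3620e+07
= 22.9251 nm

22.9251


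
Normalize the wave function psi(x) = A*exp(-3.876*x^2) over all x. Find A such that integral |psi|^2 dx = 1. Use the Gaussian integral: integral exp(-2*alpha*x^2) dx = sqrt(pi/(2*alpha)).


integral |psi|^2 dx = A^2 * sqrt(pi/(2*alpha)) = 1
A^2 = sqrt(2*alpha/pi)
= sqrt(2 * 3.876 / pi)
= 1.57084
A = sqrt(1.57084)
= 1.2533

1.2533


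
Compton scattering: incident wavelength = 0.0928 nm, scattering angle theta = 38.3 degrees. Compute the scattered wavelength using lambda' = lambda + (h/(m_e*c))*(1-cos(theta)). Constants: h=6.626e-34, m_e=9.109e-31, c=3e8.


Compton wavelength: h/(m_e*c) = 2.4247e-12 m
d_lambda = 2.4247e-12 * (1 - cos(38.3 deg))
= 2.4247e-12 * 0.215224
= 5.2185e-13 m = 0.000522 nm
lambda' = 0.0928 + 0.000522
= 0.093322 nm

0.093322


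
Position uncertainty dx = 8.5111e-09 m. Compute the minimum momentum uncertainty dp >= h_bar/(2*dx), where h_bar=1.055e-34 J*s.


dp = h_bar / (2 * dx)
= 1.055e-34 / (2 * 8.5111e-09)
= 1.055e-34 / 1.7022e-08
= 6.1978e-27 kg*m/s

6.1978e-27


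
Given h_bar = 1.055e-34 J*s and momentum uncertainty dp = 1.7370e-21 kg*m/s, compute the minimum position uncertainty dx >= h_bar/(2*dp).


dx = h_bar / (2 * dp)
= 1.055e-34 / (2 * 1.7370e-21)
= 1.055e-34 / 3.4740e-21
= 3.0368e-14 m

3.0368e-14


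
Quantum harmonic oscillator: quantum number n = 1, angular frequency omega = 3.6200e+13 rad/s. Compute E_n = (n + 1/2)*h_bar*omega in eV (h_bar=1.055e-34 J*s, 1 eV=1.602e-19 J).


E = (n + 1/2) * h_bar * omega
= (1 + 0.5) * 1.055e-34 * 3.6200e+13
= 1.5 * 3.8191e-21
= 5.7286e-21 J
= 0.0358 eV

0.0358


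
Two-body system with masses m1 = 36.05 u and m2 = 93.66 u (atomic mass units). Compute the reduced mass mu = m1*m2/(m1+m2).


mu = m1 * m2 / (m1 + m2)
= 36.05 * 93.66 / (36.05 + 93.66)
= 3376.443 / 129.71
= 26.0307 u

26.0307


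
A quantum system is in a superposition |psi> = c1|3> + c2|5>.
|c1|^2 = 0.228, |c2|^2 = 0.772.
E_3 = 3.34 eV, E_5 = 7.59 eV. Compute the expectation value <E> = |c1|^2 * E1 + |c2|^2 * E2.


<E> = |c1|^2 * E1 + |c2|^2 * E2
= 0.228 * 3.34 + 0.772 * 7.59
= 0.7615 + 5.8595
= 6.621 eV

6.621


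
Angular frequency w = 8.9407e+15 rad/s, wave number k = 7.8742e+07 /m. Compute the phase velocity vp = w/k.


vp = w / k
= 8.9407e+15 / 7.8742e+07
= 1.1354e+08 m/s

1.1354e+08


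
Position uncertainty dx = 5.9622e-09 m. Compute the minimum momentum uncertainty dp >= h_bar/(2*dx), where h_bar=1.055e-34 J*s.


dp = h_bar / (2 * dx)
= 1.055e-34 / (2 * 5.9622e-09)
= 1.055e-34 / 1.1924e-08
= 8.8474e-27 kg*m/s

8.8474e-27


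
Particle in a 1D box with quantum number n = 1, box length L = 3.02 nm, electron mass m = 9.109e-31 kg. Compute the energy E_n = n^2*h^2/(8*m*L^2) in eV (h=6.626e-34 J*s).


E = n^2 * h^2 / (8 * m * L^2)
= 1^2 * (6.626e-34)^2 / (8 * 9.109e-31 * (3.02e-9)^2)
= 1 * 4.3904e-67 / (8 * 9.109e-31 * 9.1204e-18)
= 6.6058e-21 J
= 0.0412 eV

0.0412


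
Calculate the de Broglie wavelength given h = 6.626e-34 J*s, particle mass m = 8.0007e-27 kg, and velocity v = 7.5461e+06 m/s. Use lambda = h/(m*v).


lambda = h / (m * v)
= 6.626e-34 / (8.0007e-27 * 7.5461e+06)
= 6.626e-34 / 6.0374e-20
= 1.0975e-14 m

1.0975e-14


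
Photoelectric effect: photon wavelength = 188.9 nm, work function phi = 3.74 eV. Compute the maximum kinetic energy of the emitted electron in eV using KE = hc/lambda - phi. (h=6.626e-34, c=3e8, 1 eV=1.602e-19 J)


E_photon = hc / lambda
= (6.626e-34)(3e8) / (188.9e-9)
= 1.0523e-18 J
= 6.5687 eV
KE = E_photon - phi
= 6.5687 - 3.74
= 2.8287 eV

2.8287


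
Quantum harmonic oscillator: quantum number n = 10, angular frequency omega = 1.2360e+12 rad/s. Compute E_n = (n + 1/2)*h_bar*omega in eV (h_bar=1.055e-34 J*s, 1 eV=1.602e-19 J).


E = (n + 1/2) * h_bar * omega
= (10 + 0.5) * 1.055e-34 * 1.2360e+12
= 10.5 * 1.3040e-22
= 1.3692e-21 J
= 0.0085 eV

0.0085


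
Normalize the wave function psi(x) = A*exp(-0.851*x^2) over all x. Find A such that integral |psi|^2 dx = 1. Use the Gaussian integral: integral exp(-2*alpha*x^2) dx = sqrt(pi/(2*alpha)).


integral |psi|^2 dx = A^2 * sqrt(pi/(2*alpha)) = 1
A^2 = sqrt(2*alpha/pi)
= sqrt(2 * 0.851 / pi)
= 0.736046
A = sqrt(0.736046)
= 0.8579

0.8579


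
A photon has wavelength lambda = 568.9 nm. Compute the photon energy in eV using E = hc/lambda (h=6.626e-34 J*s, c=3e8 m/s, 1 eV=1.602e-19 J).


E = hc / lambda
= (6.626e-34)(3e8) / (568.9e-9)
= 1.9878e-25 / 5.6890e-07
= 3.4941e-19 J
Converting to eV: 3.4941e-19 / 1.602e-19
= 2.1811 eV

2.1811


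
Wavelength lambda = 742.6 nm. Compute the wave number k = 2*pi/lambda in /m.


k = 2 * pi / lambda
= 6.2832 / (742.6e-9)
= 6.2832 / 7.4260e-07
= 8.4611e+06 /m

8.4611e+06


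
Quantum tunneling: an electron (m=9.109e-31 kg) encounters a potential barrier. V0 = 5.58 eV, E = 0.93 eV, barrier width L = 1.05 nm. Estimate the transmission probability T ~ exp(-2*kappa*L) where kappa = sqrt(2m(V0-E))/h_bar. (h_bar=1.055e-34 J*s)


V0 - E = 4.65 eV = 7.4493e-19 J
kappa = sqrt(2 * m * (V0-E)) / h_bar
= sqrt(2 * 9.109e-31 * 7.4493e-19) / 1.055e-34
= 1.1042e+10 /m
2*kappa*L = 2 * 1.1042e+10 * 1.05e-9
= 23.1886
T = exp(-23.1886) = 8.497868e-11

8.497868e-11


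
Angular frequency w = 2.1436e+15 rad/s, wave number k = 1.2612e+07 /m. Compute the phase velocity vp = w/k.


vp = w / k
= 2.1436e+15 / 1.2612e+07
= 1.6997e+08 m/s

1.6997e+08


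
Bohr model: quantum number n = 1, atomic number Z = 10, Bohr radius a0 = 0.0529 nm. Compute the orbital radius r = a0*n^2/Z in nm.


r = a0 * n^2 / Z
= 0.0529 * 1^2 / 10
= 0.0529 * 1 / 10
= 0.0053 nm

0.0053


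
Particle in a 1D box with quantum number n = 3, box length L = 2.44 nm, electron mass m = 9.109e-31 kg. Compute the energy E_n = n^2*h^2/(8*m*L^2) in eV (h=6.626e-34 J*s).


E = n^2 * h^2 / (8 * m * L^2)
= 3^2 * (6.626e-34)^2 / (8 * 9.109e-31 * (2.44e-9)^2)
= 9 * 4.3904e-67 / (8 * 9.109e-31 * 5.9536e-18)
= 9.1076e-20 J
= 0.5685 eV

0.5685


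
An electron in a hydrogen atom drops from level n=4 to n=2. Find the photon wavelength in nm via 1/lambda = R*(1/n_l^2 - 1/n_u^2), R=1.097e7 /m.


1/lambda = R * (1/n_l^2 - 1/n_u^2)
= 1.097e7 * (1/2^2 - 1/4^2)
= 1.097e7 * (0.25 - 0.0625)
= 1.097e7 * 0.1875
= 2.0569e+06 /m
lambda = 1 / 2.0569e+06 = 486.1744 nm

486.1744


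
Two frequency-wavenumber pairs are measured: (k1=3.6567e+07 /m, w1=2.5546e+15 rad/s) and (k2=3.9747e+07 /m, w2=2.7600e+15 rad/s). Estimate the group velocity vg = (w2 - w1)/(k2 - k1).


vg = (w2 - w1) / (k2 - k1)
= (2.7600e+15 - 2.5546e+15) / (3.9747e+07 - 3.6567e+07)
= 2.0540e+14 / 3.1800e+06
= 6.4591e+07 m/s

6.4591e+07


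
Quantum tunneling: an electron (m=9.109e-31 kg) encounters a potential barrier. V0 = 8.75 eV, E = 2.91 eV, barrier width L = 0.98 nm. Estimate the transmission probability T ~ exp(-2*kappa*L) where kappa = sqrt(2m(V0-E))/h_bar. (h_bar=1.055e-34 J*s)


V0 - E = 5.84 eV = 9.3557e-19 J
kappa = sqrt(2 * m * (V0-E)) / h_bar
= sqrt(2 * 9.109e-31 * 9.3557e-19) / 1.055e-34
= 1.2375e+10 /m
2*kappa*L = 2 * 1.2375e+10 * 0.98e-9
= 24.2545
T = exp(-24.2545) = 2.926989e-11

2.926989e-11


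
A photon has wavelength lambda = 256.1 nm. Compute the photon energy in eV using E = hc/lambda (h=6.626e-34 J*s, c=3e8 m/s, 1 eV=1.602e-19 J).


E = hc / lambda
= (6.626e-34)(3e8) / (256.1e-9)
= 1.9878e-25 / 2.5610e-07
= 7.7618e-19 J
Converting to eV: 7.7618e-19 / 1.602e-19
= 4.8451 eV

4.8451


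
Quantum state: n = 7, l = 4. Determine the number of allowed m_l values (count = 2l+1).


m_l ranges from -l to +l in integer steps
So m_l goes from -4 to +4
Count = 2l + 1 = 2*4 + 1
= 9

9


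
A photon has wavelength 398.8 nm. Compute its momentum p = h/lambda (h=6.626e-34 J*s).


p = h / lambda
= 6.626e-34 / (398.8e-9)
= 6.626e-34 / 3.9880e-07
= 1.6615e-27 kg*m/s

1.6615e-27


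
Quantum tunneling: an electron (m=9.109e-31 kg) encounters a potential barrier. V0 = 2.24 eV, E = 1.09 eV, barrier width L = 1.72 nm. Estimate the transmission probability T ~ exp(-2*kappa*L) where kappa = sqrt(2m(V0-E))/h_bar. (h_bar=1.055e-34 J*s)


V0 - E = 1.15 eV = 1.8423e-19 J
kappa = sqrt(2 * m * (V0-E)) / h_bar
= sqrt(2 * 9.109e-31 * 1.8423e-19) / 1.055e-34
= 5.4913e+09 /m
2*kappa*L = 2 * 5.4913e+09 * 1.72e-9
= 18.8902
T = exp(-18.8902) = 6.253041e-09

6.253041e-09


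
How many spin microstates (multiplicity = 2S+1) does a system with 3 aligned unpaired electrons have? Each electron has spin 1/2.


Total spin S = N * (1/2) = 3 * 0.5 = 1.5
Spin multiplicity = 2S + 1
= 2 * 1.5 + 1
= 4

4


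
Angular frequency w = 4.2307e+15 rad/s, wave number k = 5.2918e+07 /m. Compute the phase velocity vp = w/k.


vp = w / k
= 4.2307e+15 / 5.2918e+07
= 7.9948e+07 m/s

7.9948e+07


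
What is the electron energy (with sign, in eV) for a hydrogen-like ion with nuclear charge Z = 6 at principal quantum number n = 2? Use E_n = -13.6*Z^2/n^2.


E_n = -13.6 * Z^2 / n^2
= -13.6 * 6^2 / 2^2
= -13.6 * 36 / 4
= -122.4 eV

-122.4


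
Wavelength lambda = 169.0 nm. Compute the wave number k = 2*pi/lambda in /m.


k = 2 * pi / lambda
= 6.2832 / (169.0e-9)
= 6.2832 / 1.6900e-07
= 3.7179e+07 /m

3.7179e+07


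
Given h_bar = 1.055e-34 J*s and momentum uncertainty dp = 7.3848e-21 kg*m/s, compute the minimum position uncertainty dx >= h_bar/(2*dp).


dx = h_bar / (2 * dp)
= 1.055e-34 / (2 * 7.3848e-21)
= 1.055e-34 / 1.4770e-20
= 7.1431e-15 m

7.1431e-15


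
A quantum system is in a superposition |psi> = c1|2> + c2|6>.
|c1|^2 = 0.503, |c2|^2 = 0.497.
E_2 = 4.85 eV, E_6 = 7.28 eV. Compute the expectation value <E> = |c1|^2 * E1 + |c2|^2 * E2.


<E> = |c1|^2 * E1 + |c2|^2 * E2
= 0.503 * 4.85 + 0.497 * 7.28
= 2.4395 + 3.6182
= 6.0577 eV

6.0577


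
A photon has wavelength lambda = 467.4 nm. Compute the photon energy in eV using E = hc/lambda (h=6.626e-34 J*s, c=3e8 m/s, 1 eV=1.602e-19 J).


E = hc / lambda
= (6.626e-34)(3e8) / (467.4e-9)
= 1.9878e-25 / 4.6740e-07
= 4.2529e-19 J
Converting to eV: 4.2529e-19 / 1.602e-19
= 2.6547 eV

2.6547


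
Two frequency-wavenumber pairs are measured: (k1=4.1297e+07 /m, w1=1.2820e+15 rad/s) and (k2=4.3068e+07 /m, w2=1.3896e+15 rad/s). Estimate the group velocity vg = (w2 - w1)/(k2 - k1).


vg = (w2 - w1) / (k2 - k1)
= (1.3896e+15 - 1.2820e+15) / (4.3068e+07 - 4.1297e+07)
= 1.0760e+14 / 1.7710e+06
= 6.0757e+07 m/s

6.0757e+07


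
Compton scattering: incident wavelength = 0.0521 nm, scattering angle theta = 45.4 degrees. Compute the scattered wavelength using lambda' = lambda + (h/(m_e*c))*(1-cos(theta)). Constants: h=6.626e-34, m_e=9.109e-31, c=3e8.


Compton wavelength: h/(m_e*c) = 2.4247e-12 m
d_lambda = 2.4247e-12 * (1 - cos(45.4 deg))
= 2.4247e-12 * 0.297847
= 7.2219e-13 m = 0.000722 nm
lambda' = 0.0521 + 0.000722
= 0.052822 nm

0.052822


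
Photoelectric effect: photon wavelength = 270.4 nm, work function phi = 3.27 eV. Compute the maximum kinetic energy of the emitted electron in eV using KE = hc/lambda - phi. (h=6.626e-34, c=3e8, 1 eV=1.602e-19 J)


E_photon = hc / lambda
= (6.626e-34)(3e8) / (270.4e-9)
= 7.3513e-19 J
= 4.5888 eV
KE = E_photon - phi
= 4.5888 - 3.27
= 1.3188 eV

1.3188


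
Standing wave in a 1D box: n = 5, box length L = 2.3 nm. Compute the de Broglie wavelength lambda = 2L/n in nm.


lambda = 2L / n
= 2 * 2.3 / 5
= 4.6 / 5
= 0.92 nm

0.92


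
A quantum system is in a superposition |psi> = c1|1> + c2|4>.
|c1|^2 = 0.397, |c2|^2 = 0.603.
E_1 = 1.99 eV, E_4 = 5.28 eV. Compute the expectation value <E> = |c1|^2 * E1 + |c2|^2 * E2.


<E> = |c1|^2 * E1 + |c2|^2 * E2
= 0.397 * 1.99 + 0.603 * 5.28
= 0.79 + 3.1838
= 3.9739 eV

3.9739


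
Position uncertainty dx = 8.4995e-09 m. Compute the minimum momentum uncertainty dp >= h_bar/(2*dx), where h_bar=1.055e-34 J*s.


dp = h_bar / (2 * dx)
= 1.055e-34 / (2 * 8.4995e-09)
= 1.055e-34 / 1.6999e-08
= 6.2062e-27 kg*m/s

6.2062e-27


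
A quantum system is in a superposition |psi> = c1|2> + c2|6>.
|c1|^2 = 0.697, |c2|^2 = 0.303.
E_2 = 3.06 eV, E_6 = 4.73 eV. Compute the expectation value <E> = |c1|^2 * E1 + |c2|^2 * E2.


<E> = |c1|^2 * E1 + |c2|^2 * E2
= 0.697 * 3.06 + 0.303 * 4.73
= 2.1328 + 1.4332
= 3.566 eV

3.566


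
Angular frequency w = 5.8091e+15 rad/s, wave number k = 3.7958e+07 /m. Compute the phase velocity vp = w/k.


vp = w / k
= 5.8091e+15 / 3.7958e+07
= 1.5304e+08 m/s

1.5304e+08


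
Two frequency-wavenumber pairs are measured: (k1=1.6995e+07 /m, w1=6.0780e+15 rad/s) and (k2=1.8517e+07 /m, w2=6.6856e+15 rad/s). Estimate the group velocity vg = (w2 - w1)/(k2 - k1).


vg = (w2 - w1) / (k2 - k1)
= (6.6856e+15 - 6.0780e+15) / (1.8517e+07 - 1.6995e+07)
= 6.0760e+14 / 1.5220e+06
= 3.9921e+08 m/s

3.9921e+08


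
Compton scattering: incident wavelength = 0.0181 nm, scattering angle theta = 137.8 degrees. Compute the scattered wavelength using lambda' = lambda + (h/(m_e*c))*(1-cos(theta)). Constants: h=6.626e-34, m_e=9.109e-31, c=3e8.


Compton wavelength: h/(m_e*c) = 2.4247e-12 m
d_lambda = 2.4247e-12 * (1 - cos(137.8 deg))
= 2.4247e-12 * 1.740805
= 4.2209e-12 m = 0.004221 nm
lambda' = 0.0181 + 0.004221
= 0.022321 nm

0.022321


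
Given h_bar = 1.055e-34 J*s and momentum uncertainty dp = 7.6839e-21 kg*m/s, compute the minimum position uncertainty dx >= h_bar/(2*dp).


dx = h_bar / (2 * dp)
= 1.055e-34 / (2 * 7.6839e-21)
= 1.055e-34 / 1.5368e-20
= 6.8650e-15 m

6.8650e-15


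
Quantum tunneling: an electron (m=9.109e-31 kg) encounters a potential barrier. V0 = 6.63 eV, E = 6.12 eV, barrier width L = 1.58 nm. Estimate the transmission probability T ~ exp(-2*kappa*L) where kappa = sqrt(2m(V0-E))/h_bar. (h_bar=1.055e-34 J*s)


V0 - E = 0.51 eV = 8.1702e-20 J
kappa = sqrt(2 * m * (V0-E)) / h_bar
= sqrt(2 * 9.109e-31 * 8.1702e-20) / 1.055e-34
= 3.6569e+09 /m
2*kappa*L = 2 * 3.6569e+09 * 1.58e-9
= 11.5558
T = exp(-11.5558) = 9.579985e-06

9.579985e-06


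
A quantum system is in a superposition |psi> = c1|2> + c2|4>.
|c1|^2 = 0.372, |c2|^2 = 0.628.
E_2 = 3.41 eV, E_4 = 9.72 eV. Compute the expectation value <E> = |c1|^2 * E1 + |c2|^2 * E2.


<E> = |c1|^2 * E1 + |c2|^2 * E2
= 0.372 * 3.41 + 0.628 * 9.72
= 1.2685 + 6.1042
= 7.3727 eV

7.3727


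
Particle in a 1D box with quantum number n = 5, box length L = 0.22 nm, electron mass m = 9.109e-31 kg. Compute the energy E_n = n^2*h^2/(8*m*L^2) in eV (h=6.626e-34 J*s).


E = n^2 * h^2 / (8 * m * L^2)
= 5^2 * (6.626e-34)^2 / (8 * 9.109e-31 * (0.22e-9)^2)
= 25 * 4.3904e-67 / (8 * 9.109e-31 * 4.8400e-20)
= 3.1120e-17 J
= 194.2559 eV

194.2559


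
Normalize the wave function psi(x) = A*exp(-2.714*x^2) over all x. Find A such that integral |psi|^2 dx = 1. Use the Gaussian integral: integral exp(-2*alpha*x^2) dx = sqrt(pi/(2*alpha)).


integral |psi|^2 dx = A^2 * sqrt(pi/(2*alpha)) = 1
A^2 = sqrt(2*alpha/pi)
= sqrt(2 * 2.714 / pi)
= 1.314453
A = sqrt(1.314453)
= 1.1465

1.1465


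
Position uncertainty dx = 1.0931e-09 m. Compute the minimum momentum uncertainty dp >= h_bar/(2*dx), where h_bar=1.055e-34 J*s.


dp = h_bar / (2 * dx)
= 1.055e-34 / (2 * 1.0931e-09)
= 1.055e-34 / 2.1862e-09
= 4.8257e-26 kg*m/s

4.8257e-26


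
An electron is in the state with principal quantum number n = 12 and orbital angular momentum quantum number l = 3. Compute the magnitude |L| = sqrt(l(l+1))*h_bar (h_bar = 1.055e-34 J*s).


L = sqrt(l*(l+1)) * h_bar
= sqrt(3 * 4) * 1.055e-34
= sqrt(12) * 1.055e-34
= 3.4641 * 1.055e-34
= 3.6546e-34 J*s

3.6546e-34


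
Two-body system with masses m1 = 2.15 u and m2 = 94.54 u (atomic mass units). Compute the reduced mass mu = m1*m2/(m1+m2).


mu = m1 * m2 / (m1 + m2)
= 2.15 * 94.54 / (2.15 + 94.54)
= 203.261 / 96.69
= 2.1022 u

2.1022


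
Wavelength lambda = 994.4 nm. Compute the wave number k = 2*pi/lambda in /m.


k = 2 * pi / lambda
= 6.2832 / (994.4e-9)
= 6.2832 / 9.9440e-07
= 6.3186e+06 /m

6.3186e+06


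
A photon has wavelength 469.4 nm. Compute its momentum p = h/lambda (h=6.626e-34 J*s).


p = h / lambda
= 6.626e-34 / (469.4e-9)
= 6.626e-34 / 4.6940e-07
= 1.4116e-27 kg*m/s

1.4116e-27


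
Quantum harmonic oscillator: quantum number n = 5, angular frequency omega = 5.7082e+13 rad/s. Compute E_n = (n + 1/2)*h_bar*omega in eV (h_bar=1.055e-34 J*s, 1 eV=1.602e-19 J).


E = (n + 1/2) * h_bar * omega
= (5 + 0.5) * 1.055e-34 * 5.7082e+13
= 5.5 * 6.0222e-21
= 3.3122e-20 J
= 0.2068 eV

0.2068


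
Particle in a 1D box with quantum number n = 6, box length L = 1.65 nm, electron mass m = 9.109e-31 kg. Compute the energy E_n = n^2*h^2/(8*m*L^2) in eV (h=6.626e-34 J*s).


E = n^2 * h^2 / (8 * m * L^2)
= 6^2 * (6.626e-34)^2 / (8 * 9.109e-31 * (1.65e-9)^2)
= 36 * 4.3904e-67 / (8 * 9.109e-31 * 2.7225e-18)
= 7.9667e-19 J
= 4.973 eV

4.973


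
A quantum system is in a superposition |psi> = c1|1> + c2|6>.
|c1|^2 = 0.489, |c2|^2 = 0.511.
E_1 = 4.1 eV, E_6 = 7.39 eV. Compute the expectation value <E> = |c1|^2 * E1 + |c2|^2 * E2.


<E> = |c1|^2 * E1 + |c2|^2 * E2
= 0.489 * 4.1 + 0.511 * 7.39
= 2.0049 + 3.7763
= 5.7812 eV

5.7812


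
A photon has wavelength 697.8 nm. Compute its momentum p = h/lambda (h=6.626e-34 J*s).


p = h / lambda
= 6.626e-34 / (697.8e-9)
= 6.626e-34 / 6.9780e-07
= 9.4956e-28 kg*m/s

9.4956e-28


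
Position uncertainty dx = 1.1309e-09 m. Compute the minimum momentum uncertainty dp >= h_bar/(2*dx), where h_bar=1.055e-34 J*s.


dp = h_bar / (2 * dx)
= 1.055e-34 / (2 * 1.1309e-09)
= 1.055e-34 / 2.2618e-09
= 4.6644e-26 kg*m/s

4.6644e-26


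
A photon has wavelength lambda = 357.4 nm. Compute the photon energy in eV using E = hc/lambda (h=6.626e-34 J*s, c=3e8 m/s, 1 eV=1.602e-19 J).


E = hc / lambda
= (6.626e-34)(3e8) / (357.4e-9)
= 1.9878e-25 / 3.5740e-07
= 5.5618e-19 J
Converting to eV: 5.5618e-19 / 1.602e-19
= 3.4718 eV

3.4718


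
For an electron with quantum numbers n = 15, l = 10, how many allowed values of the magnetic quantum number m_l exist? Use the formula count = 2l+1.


m_l ranges from -l to +l in integer steps
So m_l goes from -10 to +10
Count = 2l + 1 = 2*10 + 1
= 21

21


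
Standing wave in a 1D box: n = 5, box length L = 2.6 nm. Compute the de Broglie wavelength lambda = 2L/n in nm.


lambda = 2L / n
= 2 * 2.6 / 5
= 5.2 / 5
= 1.04 nm

1.04


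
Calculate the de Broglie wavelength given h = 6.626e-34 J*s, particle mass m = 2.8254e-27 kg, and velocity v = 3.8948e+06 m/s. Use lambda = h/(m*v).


lambda = h / (m * v)
= 6.626e-34 / (2.8254e-27 * 3.8948e+06)
= 6.626e-34 / 1.1004e-20
= 6.0212e-14 m

6.0212e-14


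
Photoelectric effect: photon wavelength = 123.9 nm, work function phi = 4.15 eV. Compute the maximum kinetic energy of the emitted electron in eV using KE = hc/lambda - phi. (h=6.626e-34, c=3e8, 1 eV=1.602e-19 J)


E_photon = hc / lambda
= (6.626e-34)(3e8) / (123.9e-9)
= 1.6044e-18 J
= 10.0147 eV
KE = E_photon - phi
= 10.0147 - 4.15
= 5.8647 eV

5.8647


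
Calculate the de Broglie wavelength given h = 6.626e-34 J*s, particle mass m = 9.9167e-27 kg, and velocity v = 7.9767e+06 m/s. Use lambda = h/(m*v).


lambda = h / (m * v)
= 6.626e-34 / (9.9167e-27 * 7.9767e+06)
= 6.626e-34 / 7.9103e-20
= 8.3765e-15 m

8.3765e-15


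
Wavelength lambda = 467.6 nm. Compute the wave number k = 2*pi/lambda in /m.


k = 2 * pi / lambda
= 6.2832 / (467.6e-9)
= 6.2832 / 4.6760e-07
= 1.3437e+07 /m

1.3437e+07


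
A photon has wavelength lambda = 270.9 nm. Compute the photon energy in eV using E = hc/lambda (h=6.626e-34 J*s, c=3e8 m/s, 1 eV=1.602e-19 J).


E = hc / lambda
= (6.626e-34)(3e8) / (270.9e-9)
= 1.9878e-25 / 2.7090e-07
= 7.3378e-19 J
Converting to eV: 7.3378e-19 / 1.602e-19
= 4.5804 eV

4.5804


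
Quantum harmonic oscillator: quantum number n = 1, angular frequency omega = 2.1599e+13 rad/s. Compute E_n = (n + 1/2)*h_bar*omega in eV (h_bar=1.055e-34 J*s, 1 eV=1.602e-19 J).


E = (n + 1/2) * h_bar * omega
= (1 + 0.5) * 1.055e-34 * 2.1599e+13
= 1.5 * 2.2787e-21
= 3.4180e-21 J
= 0.0213 eV

0.0213


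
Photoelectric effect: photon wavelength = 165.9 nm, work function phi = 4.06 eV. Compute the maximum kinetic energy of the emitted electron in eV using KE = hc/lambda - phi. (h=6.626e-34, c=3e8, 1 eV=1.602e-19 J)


E_photon = hc / lambda
= (6.626e-34)(3e8) / (165.9e-9)
= 1.1982e-18 J
= 7.4793 eV
KE = E_photon - phi
= 7.4793 - 4.06
= 3.4193 eV

3.4193


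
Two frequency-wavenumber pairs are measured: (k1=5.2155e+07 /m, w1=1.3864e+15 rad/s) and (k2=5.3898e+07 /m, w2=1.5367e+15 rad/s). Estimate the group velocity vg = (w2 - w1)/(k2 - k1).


vg = (w2 - w1) / (k2 - k1)
= (1.5367e+15 - 1.3864e+15) / (5.3898e+07 - 5.2155e+07)
= 1.5030e+14 / 1.7430e+06
= 8.6231e+07 m/s

8.6231e+07


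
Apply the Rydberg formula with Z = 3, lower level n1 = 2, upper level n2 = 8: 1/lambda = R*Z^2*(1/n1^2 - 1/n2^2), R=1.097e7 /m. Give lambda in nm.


1/lambda = R * Z^2 * (1/n1^2 - 1/n2^2)
= 1.097e7 * 3^2 * (1/2^2 - 1/8^2)
= 1.097e7 * 9 * (0.25 - 0.015625)
= 2.3140e+07 /m
lambda = 1 / 2.3140e+07
= 43.2155 nm

43.2155


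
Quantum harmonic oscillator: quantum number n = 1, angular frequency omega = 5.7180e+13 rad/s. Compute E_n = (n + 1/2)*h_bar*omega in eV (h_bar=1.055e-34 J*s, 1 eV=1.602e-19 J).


E = (n + 1/2) * h_bar * omega
= (1 + 0.5) * 1.055e-34 * 5.7180e+13
= 1.5 * 6.0325e-21
= 9.0487e-21 J
= 0.0565 eV

0.0565


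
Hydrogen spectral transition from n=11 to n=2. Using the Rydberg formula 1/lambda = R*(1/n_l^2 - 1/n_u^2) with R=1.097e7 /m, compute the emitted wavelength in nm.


1/lambda = R * (1/n_l^2 - 1/n_u^2)
= 1.097e7 * (1/2^2 - 1/11^2)
= 1.097e7 * (0.25 - 0.008264)
= 1.097e7 * 0.241736
= 2.6518e+06 /m
lambda = 1 / 2.6518e+06 = 377.0968 nm

377.0968


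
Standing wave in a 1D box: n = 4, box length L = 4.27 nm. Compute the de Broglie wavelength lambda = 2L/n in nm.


lambda = 2L / n
= 2 * 4.27 / 4
= 8.54 / 4
= 2.135 nm

2.135


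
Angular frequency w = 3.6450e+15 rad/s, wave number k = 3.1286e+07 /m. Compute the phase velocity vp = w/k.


vp = w / k
= 3.6450e+15 / 3.1286e+07
= 1.1651e+08 m/s

1.1651e+08


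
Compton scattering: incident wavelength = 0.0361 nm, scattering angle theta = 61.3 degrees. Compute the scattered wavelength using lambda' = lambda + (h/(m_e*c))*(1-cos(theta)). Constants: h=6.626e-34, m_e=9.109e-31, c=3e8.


Compton wavelength: h/(m_e*c) = 2.4247e-12 m
d_lambda = 2.4247e-12 * (1 - cos(61.3 deg))
= 2.4247e-12 * 0.519777
= 1.2603e-12 m = 0.00126 nm
lambda' = 0.0361 + 0.00126
= 0.03736 nm

0.03736


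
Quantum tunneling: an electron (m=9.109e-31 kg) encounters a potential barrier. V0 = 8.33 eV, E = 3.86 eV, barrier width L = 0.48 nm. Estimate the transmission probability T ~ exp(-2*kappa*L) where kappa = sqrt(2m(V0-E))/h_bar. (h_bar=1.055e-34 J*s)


V0 - E = 4.47 eV = 7.1609e-19 J
kappa = sqrt(2 * m * (V0-E)) / h_bar
= sqrt(2 * 9.109e-31 * 7.1609e-19) / 1.055e-34
= 1.0826e+10 /m
2*kappa*L = 2 * 1.0826e+10 * 0.48e-9
= 10.3933
T = exp(-10.3933) = 3.063657e-05

3.063657e-05


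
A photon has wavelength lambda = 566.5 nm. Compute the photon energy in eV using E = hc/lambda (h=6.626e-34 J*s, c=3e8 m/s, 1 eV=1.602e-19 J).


E = hc / lambda
= (6.626e-34)(3e8) / (566.5e-9)
= 1.9878e-25 / 5.6650e-07
= 3.5089e-19 J
Converting to eV: 3.5089e-19 / 1.602e-19
= 2.1903 eV

2.1903


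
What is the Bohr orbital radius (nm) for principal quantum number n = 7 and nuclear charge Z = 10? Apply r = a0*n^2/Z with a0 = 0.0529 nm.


r = a0 * n^2 / Z
= 0.0529 * 7^2 / 10
= 0.0529 * 49 / 10
= 0.2592 nm

0.2592


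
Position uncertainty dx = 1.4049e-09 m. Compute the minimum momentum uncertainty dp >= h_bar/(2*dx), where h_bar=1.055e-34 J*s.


dp = h_bar / (2 * dx)
= 1.055e-34 / (2 * 1.4049e-09)
= 1.055e-34 / 2.8098e-09
= 3.7547e-26 kg*m/s

3.7547e-26


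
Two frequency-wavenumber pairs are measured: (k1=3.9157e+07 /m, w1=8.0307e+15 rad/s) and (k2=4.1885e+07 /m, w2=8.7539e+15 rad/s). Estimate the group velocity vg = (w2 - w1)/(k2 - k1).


vg = (w2 - w1) / (k2 - k1)
= (8.7539e+15 - 8.0307e+15) / (4.1885e+07 - 3.9157e+07)
= 7.2320e+14 / 2.7280e+06
= 2.6510e+08 m/s

2.6510e+08


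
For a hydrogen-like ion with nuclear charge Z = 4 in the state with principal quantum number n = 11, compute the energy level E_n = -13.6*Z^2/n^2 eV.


E_n = -13.6 * Z^2 / n^2
= -13.6 * 4^2 / 11^2
= -13.6 * 16 / 121
= -1.7983 eV

-1.7983


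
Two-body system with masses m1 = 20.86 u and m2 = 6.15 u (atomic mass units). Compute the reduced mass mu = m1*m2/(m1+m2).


mu = m1 * m2 / (m1 + m2)
= 20.86 * 6.15 / (20.86 + 6.15)
= 128.289 / 27.01
= 4.7497 u

4.7497


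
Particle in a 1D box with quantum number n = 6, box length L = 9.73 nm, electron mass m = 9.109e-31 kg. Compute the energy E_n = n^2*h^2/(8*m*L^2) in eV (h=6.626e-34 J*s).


E = n^2 * h^2 / (8 * m * L^2)
= 6^2 * (6.626e-34)^2 / (8 * 9.109e-31 * (9.73e-9)^2)
= 36 * 4.3904e-67 / (8 * 9.109e-31 * 9.4673e-17)
= 2.2910e-20 J
= 0.143 eV

0.143


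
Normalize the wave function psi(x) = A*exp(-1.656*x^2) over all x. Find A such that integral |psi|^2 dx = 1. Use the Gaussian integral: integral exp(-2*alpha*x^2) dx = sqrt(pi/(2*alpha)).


integral |psi|^2 dx = A^2 * sqrt(pi/(2*alpha)) = 1
A^2 = sqrt(2*alpha/pi)
= sqrt(2 * 1.656 / pi)
= 1.026763
A = sqrt(1.026763)
= 1.0133

1.0133


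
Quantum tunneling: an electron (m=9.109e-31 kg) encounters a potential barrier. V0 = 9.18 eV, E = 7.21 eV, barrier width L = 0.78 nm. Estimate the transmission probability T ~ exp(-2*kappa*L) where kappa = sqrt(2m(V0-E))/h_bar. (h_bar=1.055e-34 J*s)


V0 - E = 1.97 eV = 3.1559e-19 J
kappa = sqrt(2 * m * (V0-E)) / h_bar
= sqrt(2 * 9.109e-31 * 3.1559e-19) / 1.055e-34
= 7.1872e+09 /m
2*kappa*L = 2 * 7.1872e+09 * 0.78e-9
= 11.2121
T = exp(-11.2121) = 1.350977e-05

1.350977e-05


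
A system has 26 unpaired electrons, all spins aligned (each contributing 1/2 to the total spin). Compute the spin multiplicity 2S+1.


Total spin S = N * (1/2) = 26 * 0.5 = 13.0
Spin multiplicity = 2S + 1
= 2 * 13.0 + 1
= 27

27


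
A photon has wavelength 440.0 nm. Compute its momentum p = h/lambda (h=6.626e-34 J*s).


p = h / lambda
= 6.626e-34 / (440.0e-9)
= 6.626e-34 / 4.4000e-07
= 1.5059e-27 kg*m/s

1.5059e-27


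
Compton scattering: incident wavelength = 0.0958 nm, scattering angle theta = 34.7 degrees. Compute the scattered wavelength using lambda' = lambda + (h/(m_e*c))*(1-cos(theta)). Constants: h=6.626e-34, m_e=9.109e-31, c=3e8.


Compton wavelength: h/(m_e*c) = 2.4247e-12 m
d_lambda = 2.4247e-12 * (1 - cos(34.7 deg))
= 2.4247e-12 * 0.177856
= 4.3125e-13 m = 0.000431 nm
lambda' = 0.0958 + 0.000431
= 0.096231 nm

0.096231


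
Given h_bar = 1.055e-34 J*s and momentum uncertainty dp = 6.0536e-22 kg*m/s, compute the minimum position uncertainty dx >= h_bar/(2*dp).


dx = h_bar / (2 * dp)
= 1.055e-34 / (2 * 6.0536e-22)
= 1.055e-34 / 1.2107e-21
= 8.7138e-14 m

8.7138e-14


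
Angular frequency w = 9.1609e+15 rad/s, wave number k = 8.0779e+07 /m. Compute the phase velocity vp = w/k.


vp = w / k
= 9.1609e+15 / 8.0779e+07
= 1.1341e+08 m/s

1.1341e+08


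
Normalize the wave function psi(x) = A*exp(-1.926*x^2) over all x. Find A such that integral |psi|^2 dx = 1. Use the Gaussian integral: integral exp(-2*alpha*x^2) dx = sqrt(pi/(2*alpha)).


integral |psi|^2 dx = A^2 * sqrt(pi/(2*alpha)) = 1
A^2 = sqrt(2*alpha/pi)
= sqrt(2 * 1.926 / pi)
= 1.107307
A = sqrt(1.107307)
= 1.0523

1.0523


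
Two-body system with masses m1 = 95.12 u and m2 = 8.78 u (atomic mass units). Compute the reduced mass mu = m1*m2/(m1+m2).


mu = m1 * m2 / (m1 + m2)
= 95.12 * 8.78 / (95.12 + 8.78)
= 835.1536 / 103.9
= 8.0381 u

8.0381


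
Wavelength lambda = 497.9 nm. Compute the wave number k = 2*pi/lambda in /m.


k = 2 * pi / lambda
= 6.2832 / (497.9e-9)
= 6.2832 / 4.9790e-07
= 1.2619e+07 /m

1.2619e+07


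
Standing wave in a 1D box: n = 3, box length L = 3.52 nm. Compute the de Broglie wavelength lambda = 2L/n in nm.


lambda = 2L / n
= 2 * 3.52 / 3
= 7.04 / 3
= 2.3467 nm

2.3467


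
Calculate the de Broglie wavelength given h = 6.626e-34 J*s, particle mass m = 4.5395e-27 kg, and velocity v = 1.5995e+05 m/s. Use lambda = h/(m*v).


lambda = h / (m * v)
= 6.626e-34 / (4.5395e-27 * 1.5995e+05)
= 6.626e-34 / 7.2609e-22
= 9.1256e-13 m

9.1256e-13


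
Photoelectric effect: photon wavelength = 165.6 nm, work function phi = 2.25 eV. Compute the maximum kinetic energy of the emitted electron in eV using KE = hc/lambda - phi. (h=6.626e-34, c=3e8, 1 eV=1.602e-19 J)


E_photon = hc / lambda
= (6.626e-34)(3e8) / (165.6e-9)
= 1.2004e-18 J
= 7.4929 eV
KE = E_photon - phi
= 7.4929 - 2.25
= 5.2429 eV

5.2429


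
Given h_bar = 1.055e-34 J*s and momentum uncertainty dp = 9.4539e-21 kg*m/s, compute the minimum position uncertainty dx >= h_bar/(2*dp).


dx = h_bar / (2 * dp)
= 1.055e-34 / (2 * 9.4539e-21)
= 1.055e-34 / 1.8908e-20
= 5.5797e-15 m

5.5797e-15


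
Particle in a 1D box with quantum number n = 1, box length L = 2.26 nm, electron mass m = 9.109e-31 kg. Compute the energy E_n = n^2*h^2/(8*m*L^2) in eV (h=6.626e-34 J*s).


E = n^2 * h^2 / (8 * m * L^2)
= 1^2 * (6.626e-34)^2 / (8 * 9.109e-31 * (2.26e-9)^2)
= 1 * 4.3904e-67 / (8 * 9.109e-31 * 5.1076e-18)
= 1.1796e-20 J
= 0.0736 eV

0.0736


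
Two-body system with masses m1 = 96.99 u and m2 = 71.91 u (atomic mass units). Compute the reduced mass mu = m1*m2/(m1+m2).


mu = m1 * m2 / (m1 + m2)
= 96.99 * 71.91 / (96.99 + 71.91)
= 6974.5509 / 168.9
= 41.294 u

41.294


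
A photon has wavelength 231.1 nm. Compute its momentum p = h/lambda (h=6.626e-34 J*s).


p = h / lambda
= 6.626e-34 / (231.1e-9)
= 6.626e-34 / 2.3110e-07
= 2.8672e-27 kg*m/s

2.8672e-27


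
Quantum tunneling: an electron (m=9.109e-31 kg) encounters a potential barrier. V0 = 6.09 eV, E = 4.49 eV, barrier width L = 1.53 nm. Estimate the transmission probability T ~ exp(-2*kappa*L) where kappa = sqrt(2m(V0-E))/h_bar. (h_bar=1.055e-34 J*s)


V0 - E = 1.6 eV = 2.5632e-19 J
kappa = sqrt(2 * m * (V0-E)) / h_bar
= sqrt(2 * 9.109e-31 * 2.5632e-19) / 1.055e-34
= 6.4772e+09 /m
2*kappa*L = 2 * 6.4772e+09 * 1.53e-9
= 19.8203
T = exp(-19.8203) = 2.466871e-09

2.466871e-09


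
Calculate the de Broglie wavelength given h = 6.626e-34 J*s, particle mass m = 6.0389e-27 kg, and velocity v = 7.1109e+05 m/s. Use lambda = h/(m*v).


lambda = h / (m * v)
= 6.626e-34 / (6.0389e-27 * 7.1109e+05)
= 6.626e-34 / 4.2942e-21
= 1.5430e-13 m

1.5430e-13


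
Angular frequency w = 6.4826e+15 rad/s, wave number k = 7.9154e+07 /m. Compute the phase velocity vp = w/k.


vp = w / k
= 6.4826e+15 / 7.9154e+07
= 8.1899e+07 m/s

8.1899e+07


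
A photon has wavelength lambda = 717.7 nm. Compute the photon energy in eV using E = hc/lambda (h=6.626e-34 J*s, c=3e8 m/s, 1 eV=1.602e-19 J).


E = hc / lambda
= (6.626e-34)(3e8) / (717.7e-9)
= 1.9878e-25 / 7.1770e-07
= 2.7697e-19 J
Converting to eV: 2.7697e-19 / 1.602e-19
= 1.7289 eV

1.7289


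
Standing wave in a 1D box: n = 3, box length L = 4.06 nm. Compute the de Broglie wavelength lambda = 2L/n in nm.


lambda = 2L / n
= 2 * 4.06 / 3
= 8.12 / 3
= 2.7067 nm

2.7067


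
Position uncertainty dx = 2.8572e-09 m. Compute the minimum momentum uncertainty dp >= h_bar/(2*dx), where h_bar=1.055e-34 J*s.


dp = h_bar / (2 * dx)
= 1.055e-34 / (2 * 2.8572e-09)
= 1.055e-34 / 5.7144e-09
= 1.8462e-26 kg*m/s

1.8462e-26


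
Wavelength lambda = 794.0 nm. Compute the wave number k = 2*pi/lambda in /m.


k = 2 * pi / lambda
= 6.2832 / (794.0e-9)
= 6.2832 / 7.9400e-07
= 7.9133e+06 /m

7.9133e+06


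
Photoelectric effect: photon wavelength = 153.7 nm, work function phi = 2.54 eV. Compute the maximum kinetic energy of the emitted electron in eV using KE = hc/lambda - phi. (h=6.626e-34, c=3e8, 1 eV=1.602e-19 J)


E_photon = hc / lambda
= (6.626e-34)(3e8) / (153.7e-9)
= 1.2933e-18 J
= 8.073 eV
KE = E_photon - phi
= 8.073 - 2.54
= 5.533 eV

5.533


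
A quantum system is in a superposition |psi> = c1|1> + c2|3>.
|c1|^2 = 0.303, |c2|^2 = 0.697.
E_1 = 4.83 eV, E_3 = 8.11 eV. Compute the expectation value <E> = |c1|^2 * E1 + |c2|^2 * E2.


<E> = |c1|^2 * E1 + |c2|^2 * E2
= 0.303 * 4.83 + 0.697 * 8.11
= 1.4635 + 5.6527
= 7.1162 eV

7.1162


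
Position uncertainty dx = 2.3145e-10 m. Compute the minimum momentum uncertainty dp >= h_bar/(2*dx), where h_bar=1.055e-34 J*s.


dp = h_bar / (2 * dx)
= 1.055e-34 / (2 * 2.3145e-10)
= 1.055e-34 / 4.6290e-10
= 2.2791e-25 kg*m/s

2.2791e-25


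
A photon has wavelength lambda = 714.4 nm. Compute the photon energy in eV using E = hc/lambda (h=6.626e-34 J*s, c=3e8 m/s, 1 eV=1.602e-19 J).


E = hc / lambda
= (6.626e-34)(3e8) / (714.4e-9)
= 1.9878e-25 / 7.1440e-07
= 2.7825e-19 J
Converting to eV: 2.7825e-19 / 1.602e-19
= 1.7369 eV

1.7369


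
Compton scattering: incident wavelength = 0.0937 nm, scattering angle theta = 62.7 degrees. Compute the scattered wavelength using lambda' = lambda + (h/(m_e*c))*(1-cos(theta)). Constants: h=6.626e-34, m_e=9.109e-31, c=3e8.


Compton wavelength: h/(m_e*c) = 2.4247e-12 m
d_lambda = 2.4247e-12 * (1 - cos(62.7 deg))
= 2.4247e-12 * 0.54135
= 1.3126e-12 m = 0.001313 nm
lambda' = 0.0937 + 0.001313
= 0.095013 nm

0.095013
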